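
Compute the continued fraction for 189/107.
[1; 1, 3, 3, 1, 1, 3]

Euclidean algorithm steps:
189 = 1 × 107 + 82
107 = 1 × 82 + 25
82 = 3 × 25 + 7
25 = 3 × 7 + 4
7 = 1 × 4 + 3
4 = 1 × 3 + 1
3 = 3 × 1 + 0
Continued fraction: [1; 1, 3, 3, 1, 1, 3]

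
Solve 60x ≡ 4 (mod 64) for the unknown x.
x ≡ 15 (mod 16)

gcd(60, 64) = 4, which divides 4, so solutions exist.
Divide through by 4: 15x ≡ 1 (mod 16).
Find 15^(-1) mod 16 by the extended Euclidean algorithm:
16 = 1 × 15 + 1  ⟹  1 = (1)·16 + (-1)·15
So (-1)·15 ≡ 1 (mod 16), i.e. 15^(-1) ≡ -1 ≡ 15 (mod 16).
x ≡ 15 × 1 = 15 ≡ 15 (mod 16).
Check: 60 × 15 = 900 ≡ 4 (mod 64).
x ≡ 15 (mod 16), giving 4 solutions mod 64.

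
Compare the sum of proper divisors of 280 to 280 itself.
abundant

Proper divisors of 280: sum = 1 + 2 + 4 + 5 + 7 + 8 + 10 + 14 + 20 + 28 + 35 + 40 + 56 + 70 + 140 = 440
Since 440 > 280, 280 is abundant.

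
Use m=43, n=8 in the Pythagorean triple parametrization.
(1785, 688, 1913)

Euclid's formula: a = m² - n², b = 2mn, c = m² + n²
m = 43, n = 8
a = 43² - 8² = 1849 - 64 = 1785
b = 2 × 43 × 8 = 688
c = 43² + 8² = 1849 + 64 = 1913
Verification: 1785² + 688² = 3186225 + 473344 = 3659569 = 1913² ✓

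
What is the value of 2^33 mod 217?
8

Repeated squaring. Binary of 33 = 100001.
2^1 ≡ 2 (mod 217); 2^2 ≡ 4 (mod 217); 2^4 ≡ 16 (mod 217); 2^8 ≡ 39 (mod 217); 2^16 ≡ 2 (mod 217); 2^32 ≡ 4 (mod 217)
2^33 = 2^1 × 2^32 ≡ 8 (mod 217)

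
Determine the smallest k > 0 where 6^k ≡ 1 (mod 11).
10

11 is prime, so ord(6) divides φ(11) = 10.
Divisors of 10: 1, 2, 5, 10.
Repeated squaring: 6^1 ≡ 6, 6^2 ≡ 3, 6^4 ≡ 9, 6^8 ≡ 4 (mod 11).
Test 6^d mod 11 for each divisor d in increasing order:
6^1 ≡ 6
6^2 ≡ 3
6^5 = 6^4·6^1 ≡ 10
6^10 = 6^8·6^2 ≡ 1  ← first divisor giving 1
The order is 10.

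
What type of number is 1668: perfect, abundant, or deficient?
abundant

Proper divisors of 1668: sum = 1 + 2 + 3 + 4 + 6 + 12 + 139 + 278 + 417 + 556 + 834 = 2252
Since 2252 > 1668, 1668 is abundant.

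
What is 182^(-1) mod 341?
178

gcd(182, 341) = 1, so the inverse exists.
Extended Euclidean algorithm on (341, 182):
341 = 1 × 182 + 159  ⟹  159 = (1)·341 + (-1)·182
182 = 1 × 159 + 23  ⟹  23 = (-1)·341 + (2)·182
159 = 6 × 23 + 21  ⟹  21 = (7)·341 + (-13)·182
23 = 1 × 21 + 2  ⟹  2 = (-8)·341 + (15)·182
21 = 10 × 2 + 1  ⟹  1 = (87)·341 + (-163)·182
So (-163)·182 ≡ 1 (mod 341), i.e. 182^(-1) ≡ -163 ≡ 178 (mod 341).
Check: 182 × 178 = 32396 ≡ 1 (mod 341)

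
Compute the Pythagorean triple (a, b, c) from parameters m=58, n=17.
(3075, 1972, 3653)

Euclid's formula: a = m² - n², b = 2mn, c = m² + n²
m = 58, n = 17
a = 58² - 17² = 3364 - 289 = 3075
b = 2 × 58 × 17 = 1972
c = 58² + 17² = 3364 + 289 = 3653
Verification: 3075² + 1972² = 9455625 + 3888784 = 13344409 = 3653² ✓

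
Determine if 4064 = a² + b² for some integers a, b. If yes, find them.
Not possible

Factorization: 4064 = 2^5 × 127
By Fermat: n is sum of two squares iff every prime p ≡ 3 (mod 4) appears to even power.
Prime(s) ≡ 3 (mod 4) with odd exponent: [(127, 1)]
Therefore 4064 cannot be expressed as a² + b².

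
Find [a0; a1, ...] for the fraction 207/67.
[3; 11, 6]

Euclidean algorithm steps:
207 = 3 × 67 + 6
67 = 11 × 6 + 1
6 = 6 × 1 + 0
Continued fraction: [3; 11, 6]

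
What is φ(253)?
220

253 = 11 × 23
φ(n) = n × ∏(1 - 1/p) for each prime p dividing n
φ(253) = 253 × (1 - 1/11) × (1 - 1/23) = 220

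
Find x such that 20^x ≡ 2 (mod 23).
18

Baby-step giant-step with step n = ⌈√23⌉ = 5.
Baby steps 20^j mod 23 (j:value) for j=0..4: 0:1, 1:20, 2:9, 3:19, 4:12.
Giant-step multiplier: 20^(-5) ≡ 20^(22-5) = 20^17 ≡ 7 (mod 23).
Giant steps γ_i = 2·7^i mod 23: γ_0=2, γ_1=14, γ_2=6, γ_3=19 (in table at j=3).
x = i·n + j = 3·5 + 3 = 18.
Check: 20^18 ≡ 2 (mod 23).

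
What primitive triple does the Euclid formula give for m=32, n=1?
(1023, 64, 1025)

Euclid's formula: a = m² - n², b = 2mn, c = m² + n²
m = 32, n = 1
a = 32² - 1² = 1024 - 1 = 1023
b = 2 × 32 × 1 = 64
c = 32² + 1² = 1024 + 1 = 1025
Verification: 1023² + 64² = 1046529 + 4096 = 1050625 = 1025² ✓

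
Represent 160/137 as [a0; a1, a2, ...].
[1; 5, 1, 22]

Euclidean algorithm steps:
160 = 1 × 137 + 23
137 = 5 × 23 + 22
23 = 1 × 22 + 1
22 = 22 × 1 + 0
Continued fraction: [1; 5, 1, 22]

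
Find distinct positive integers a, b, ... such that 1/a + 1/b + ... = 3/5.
1/2 + 1/10

Greedy algorithm:
3/5: ceiling(5/3) = 2, use 1/2
1/10: ceiling(10/1) = 10, use 1/10
Result: 3/5 = 1/2 + 1/10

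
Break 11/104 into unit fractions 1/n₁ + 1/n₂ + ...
1/10 + 1/174 + 1/45240

Greedy algorithm:
11/104: ceiling(104/11) = 10, use 1/10
3/520: ceiling(520/3) = 174, use 1/174
1/45240: ceiling(45240/1) = 45240, use 1/45240
Result: 11/104 = 1/10 + 1/174 + 1/45240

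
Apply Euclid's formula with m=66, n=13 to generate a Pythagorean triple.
(4187, 1716, 4525)

Euclid's formula: a = m² - n², b = 2mn, c = m² + n²
m = 66, n = 13
a = 66² - 13² = 4356 - 169 = 4187
b = 2 × 66 × 13 = 1716
c = 66² + 13² = 4356 + 169 = 4525
Verification: 4187² + 1716² = 17530969 + 2944656 = 20475625 = 4525² ✓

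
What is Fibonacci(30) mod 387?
377

Matrix identity: Q^n = [[F_(n+1), F_n], [F_n, F_(n-1)]] with Q = [[1,1],[1,0]].
n = 30 = 11110₂. Square-and-multiply, entries mod 387:
Q^1 = [[1,1],[1,0]]
Q^3 = (Q^1)²·Q = [[3,2],[2,1]]
Q^7 = (Q^3)²·Q = [[21,13],[13,8]]
Q^15 = (Q^7)²·Q = [[213,223],[223,377]]
Q^30 = (Q^15)² = [[283,377],[377,293]]
F_30 mod 387 = Q^30[0][1] = 377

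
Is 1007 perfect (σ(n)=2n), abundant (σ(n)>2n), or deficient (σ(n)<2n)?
deficient

Proper divisors of 1007: sum = 1 + 19 + 53 = 73
Since 73 < 1007, 1007 is deficient.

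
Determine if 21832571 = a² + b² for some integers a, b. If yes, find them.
Not possible

Factorization: 21832571 = 61 × 71^3
By Fermat: n is sum of two squares iff every prime p ≡ 3 (mod 4) appears to even power.
Prime(s) ≡ 3 (mod 4) with odd exponent: [(71, 3)]
Therefore 21832571 cannot be expressed as a² + b².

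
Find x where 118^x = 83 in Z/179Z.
30

Baby-step giant-step with step n = ⌈√179⌉ = 14.
Baby steps 118^j mod 179 (j:value) for j=0..13: 0:1, 1:118, 2:141, 3:170, 4:12, 5:163, 6:81, 7:71, 8:144, 9:166, 10:77, 11:136, 12:117, 13:23.
Giant-step multiplier: 118^(-14) ≡ 118^(178-14) = 118^164 ≡ 142 (mod 179).
Giant steps γ_i = 83·142^i mod 179: γ_0=83, γ_1=151, γ_2=141 (in table at j=2).
x = i·n + j = 2·14 + 2 = 30.
Check: 118^30 ≡ 83 (mod 179).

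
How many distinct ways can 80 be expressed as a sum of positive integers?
15796476

p(n) counts ways to write n as a sum of positive integers (order ignored).
Euler's pentagonal recurrence: p(k) = p(k-1) + p(k-2) - p(k-5) - p(k-7) + p(k-12) + p(k-15) - ... (offsets j(3j∓1)/2, signs ++--, p(0)=1, p(<0)=0).
DP table for k = 0..79: p(0)=1, p(1)=1, p(2)=2, p(3)=3, p(4)=5, p(5)=7, p(6)=11, p(7)=15, p(8)=22, p(9)=30, p(10)=42, p(11)=56, p(12)=77, p(13)=101, p(14)=135, p(15)=176, p(16)=231, p(17)=297, p(18)=385, p(19)=490, p(20)=627, p(21)=792, p(22)=1002, p(23)=1255, p(24)=1575, p(25)=1958, p(26)=2436, p(27)=3010, p(28)=3718, p(29)=4565, p(30)=5604, p(31)=6842, p(32)=8349, p(33)=10143, p(34)=12310, p(35)=14883, p(36)=17977, p(37)=21637, p(38)=26015, p(39)=31185, p(40)=37338, p(41)=44583, p(42)=53174, p(43)=63261, p(44)=75175, p(45)=89134, p(46)=105558, p(47)=124754, p(48)=147273, p(49)=173525, p(50)=204226, p(51)=239943, p(52)=281589, p(53)=329931, p(54)=386155, p(55)=451276, p(56)=526823, p(57)=614154, p(58)=715220, p(59)=831820, p(60)=966467, p(61)=1121505, p(62)=1300156, p(63)=1505499, p(64)=1741630, p(65)=2012558, p(66)=2323520, p(67)=2679689, p(68)=3087735, p(69)=3554345, p(70)=4087968, p(71)=4697205, p(72)=5392783, p(73)=6185689, p(74)=7089500, p(75)=8118264, p(76)=9289091, p(77)=10619863, p(78)=12132164, p(79)=13848650.
Final step: p(80) = p(79) + p(78) - p(75) - p(73) + p(68) + p(65) - p(58) - p(54) + p(45) + p(40) - p(29) - p(23) + p(10) + p(3)
= 13848650 + 12132164 - 8118264 - 6185689 + 3087735 + 2012558 - 715220 - 386155 + 89134 + 37338 - 4565 - 1255 + 42 + 3
= 15796476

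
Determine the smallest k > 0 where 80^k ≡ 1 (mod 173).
4

173 is prime, so ord(80) divides φ(173) = 172.
Divisors of 172: 1, 2, 4, 43, 86, 172.
Repeated squaring: 80^1 ≡ 80, 80^2 ≡ 172, 80^4 ≡ 1, 80^8 ≡ 1, 80^16 ≡ 1, 80^32 ≡ 1, 80^64 ≡ 1, 80^128 ≡ 1 (mod 173).
Test 80^d mod 173 for each divisor d in increasing order:
80^1 ≡ 80
80^2 ≡ 172
80^4 ≡ 1  ← first divisor giving 1
The order is 4.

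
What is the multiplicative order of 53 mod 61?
20

61 is prime, so ord(53) divides φ(61) = 60.
Divisors of 60: 1, 2, 3, 4, 5, 6, 10, 12, 15, 20, 30, 60.
Repeated squaring: 53^1 ≡ 53, 53^2 ≡ 3, 53^4 ≡ 9, 53^8 ≡ 20, 53^16 ≡ 34, 53^32 ≡ 58 (mod 61).
Test 53^d mod 61 for each divisor d in increasing order:
53^1 ≡ 53
53^2 ≡ 3
53^3 = 53^2·53^1 ≡ 37
53^4 ≡ 9
53^5 = 53^4·53^1 ≡ 50
53^6 = 53^4·53^2 ≡ 27
53^10 = 53^8·53^2 ≡ 60
53^12 = 53^8·53^4 ≡ 58
53^15 = 53^8·53^4·53^2·53^1 ≡ 11
53^20 = 53^16·53^4 ≡ 1  ← first divisor giving 1
The order is 20.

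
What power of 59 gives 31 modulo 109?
106

Baby-step giant-step with step n = ⌈√109⌉ = 11.
Baby steps 59^j mod 109 (j:value) for j=0..10: 0:1, 1:59, 2:102, 3:23, 4:49, 5:57, 6:93, 7:37, 8:3, 9:68, 10:88.
Giant-step multiplier: 59^(-11) ≡ 59^(108-11) = 59^97 ≡ 79 (mod 109).
Giant steps γ_i = 31·79^i mod 109: γ_0=31, γ_1=51, γ_2=105, γ_3=11, γ_4=106, γ_5=90, γ_6=25, γ_7=13, γ_8=46, γ_9=37 (in table at j=7).
x = i·n + j = 9·11 + 7 = 106.
Check: 59^106 ≡ 31 (mod 109).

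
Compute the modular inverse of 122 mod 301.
264

gcd(122, 301) = 1, so the inverse exists.
Extended Euclidean algorithm on (301, 122):
301 = 2 × 122 + 57  ⟹  57 = (1)·301 + (-2)·122
122 = 2 × 57 + 8  ⟹  8 = (-2)·301 + (5)·122
57 = 7 × 8 + 1  ⟹  1 = (15)·301 + (-37)·122
So (-37)·122 ≡ 1 (mod 301), i.e. 122^(-1) ≡ -37 ≡ 264 (mod 301).
Check: 122 × 264 = 32208 ≡ 1 (mod 301)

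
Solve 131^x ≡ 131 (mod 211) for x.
1

Baby-step giant-step with step n = ⌈√211⌉ = 15.
Baby steps 131^j mod 211 (j:value) for j=0..14: 0:1, 1:131, 2:70, 3:97, 4:47, 5:38, 6:125, 7:128, 8:99, 9:98, 10:178, 11:108, 12:11, 13:175, 14:137.
h = 131 is already in the table at j=1, so x = 1.
Check: 131^1 ≡ 131 (mod 211).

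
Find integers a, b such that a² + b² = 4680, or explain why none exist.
18² + 66² (a=18, b=66)

Factorization: 4680 = 2^3 × 3^2 × 5 × 13
By Fermat: n is sum of two squares iff every prime p ≡ 3 (mod 4) appears to even power.
All primes ≡ 3 (mod 4) appear to even power.
Search a = 0, 1, 2, … for 4680 - a² a perfect square: first hit at a = 18: 4680 - 324 = 4356 = 66².
4680 = 18² + 66² = 324 + 4356 ✓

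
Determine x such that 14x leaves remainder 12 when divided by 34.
x ≡ 13 (mod 17)

gcd(14, 34) = 2, which divides 12, so solutions exist.
Divide through by 2: 7x ≡ 6 (mod 17).
Find 7^(-1) mod 17 by the extended Euclidean algorithm:
17 = 2 × 7 + 3  ⟹  3 = (1)·17 + (-2)·7
7 = 2 × 3 + 1  ⟹  1 = (-2)·17 + (5)·7
So (5)·7 ≡ 1 (mod 17), i.e. 7^(-1) ≡ 5 (mod 17).
x ≡ 5 × 6 = 30 ≡ 13 (mod 17).
Check: 14 × 13 = 182 ≡ 12 (mod 34).
x ≡ 13 (mod 17), giving 2 solutions mod 34.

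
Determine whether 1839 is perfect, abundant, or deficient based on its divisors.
deficient

Proper divisors of 1839: sum = 1 + 3 + 613 = 617
Since 617 < 1839, 1839 is deficient.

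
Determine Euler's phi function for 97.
96

97 = 97
φ(n) = n × ∏(1 - 1/p) for each prime p dividing n
φ(97) = 97 × (1 - 1/97) = 96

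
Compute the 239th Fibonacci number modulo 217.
1

Matrix identity: Q^n = [[F_(n+1), F_n], [F_n, F_(n-1)]] with Q = [[1,1],[1,0]].
n = 239 = 11101111₂. Square-and-multiply, entries mod 217:
Q^1 = [[1,1],[1,0]]
Q^3 = (Q^1)²·Q = [[3,2],[2,1]]
Q^7 = (Q^3)²·Q = [[21,13],[13,8]]
Q^14 = (Q^7)² = [[176,160],[160,16]]
Q^29 = (Q^14)²·Q = [[62,156],[156,123]]
Q^59 = (Q^29)²·Q = [[186,187],[187,216]]
Q^119 = (Q^59)²·Q = [[0,125],[125,92]]
Q^239 = (Q^119)²·Q = [[0,1],[1,216]]
F_239 mod 217 = Q^239[0][1] = 1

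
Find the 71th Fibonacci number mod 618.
391

Matrix identity: Q^n = [[F_(n+1), F_n], [F_n, F_(n-1)]] with Q = [[1,1],[1,0]].
n = 71 = 1000111₂. Square-and-multiply, entries mod 618:
Q^1 = [[1,1],[1,0]]
Q^2 = (Q^1)² = [[2,1],[1,1]]
Q^4 = (Q^2)² = [[5,3],[3,2]]
Q^8 = (Q^4)² = [[34,21],[21,13]]
Q^17 = (Q^8)²·Q = [[112,361],[361,369]]
Q^35 = (Q^17)²·Q = [[90,107],[107,601]]
Q^71 = (Q^35)²·Q = [[168,391],[391,395]]
F_71 mod 618 = Q^71[0][1] = 391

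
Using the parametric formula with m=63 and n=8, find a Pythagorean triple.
(3905, 1008, 4033)

Euclid's formula: a = m² - n², b = 2mn, c = m² + n²
m = 63, n = 8
a = 63² - 8² = 3969 - 64 = 3905
b = 2 × 63 × 8 = 1008
c = 63² + 8² = 3969 + 64 = 4033
Verification: 3905² + 1008² = 15249025 + 1016064 = 16265089 = 4033² ✓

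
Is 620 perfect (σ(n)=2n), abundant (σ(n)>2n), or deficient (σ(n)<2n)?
abundant

Proper divisors of 620: sum = 1 + 2 + 4 + 5 + 10 + 20 + 31 + 62 + 124 + 155 + 310 = 724
Since 724 > 620, 620 is abundant.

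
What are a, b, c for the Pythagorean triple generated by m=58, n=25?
(2739, 2900, 3989)

Euclid's formula: a = m² - n², b = 2mn, c = m² + n²
m = 58, n = 25
a = 58² - 25² = 3364 - 625 = 2739
b = 2 × 58 × 25 = 2900
c = 58² + 25² = 3364 + 625 = 3989
Verification: 2739² + 2900² = 7502121 + 8410000 = 15912121 = 3989² ✓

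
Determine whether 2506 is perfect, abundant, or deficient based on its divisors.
deficient

Proper divisors of 2506: sum = 1 + 2 + 7 + 14 + 179 + 358 + 1253 = 1814
Since 1814 < 2506, 2506 is deficient.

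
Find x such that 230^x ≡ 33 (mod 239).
134

Baby-step giant-step with step n = ⌈√239⌉ = 16.
Baby steps 230^j mod 239 (j:value) for j=0..15: 0:1, 1:230, 2:81, 3:227, 4:108, 5:223, 6:144, 7:138, 8:192, 9:184, 10:17, 11:86, 12:182, 13:35, 14:163, 15:206.
Giant-step multiplier: 230^(-16) ≡ 230^(238-16) = 230^222 ≡ 136 (mod 239).
Giant steps γ_i = 33·136^i mod 239: γ_0=33, γ_1=186, γ_2=201, γ_3=90, γ_4=51, γ_5=5, γ_6=202, γ_7=226, γ_8=144 (in table at j=6).
x = i·n + j = 8·16 + 6 = 134.
Check: 230^134 ≡ 33 (mod 239).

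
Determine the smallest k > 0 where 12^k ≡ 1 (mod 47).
23

47 is prime, so ord(12) divides φ(47) = 46.
Divisors of 46: 1, 2, 23, 46.
Repeated squaring: 12^1 ≡ 12, 12^2 ≡ 3, 12^4 ≡ 9, 12^8 ≡ 34, 12^16 ≡ 28, 12^32 ≡ 32 (mod 47).
Test 12^d mod 47 for each divisor d in increasing order:
12^1 ≡ 12
12^2 ≡ 3
12^23 = 12^16·12^4·12^2·12^1 ≡ 1  ← first divisor giving 1
The order is 23.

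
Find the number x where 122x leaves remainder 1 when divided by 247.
164

gcd(122, 247) = 1, so the inverse exists.
Extended Euclidean algorithm on (247, 122):
247 = 2 × 122 + 3  ⟹  3 = (1)·247 + (-2)·122
122 = 40 × 3 + 2  ⟹  2 = (-40)·247 + (81)·122
3 = 1 × 2 + 1  ⟹  1 = (41)·247 + (-83)·122
So (-83)·122 ≡ 1 (mod 247), i.e. 122^(-1) ≡ -83 ≡ 164 (mod 247).
Check: 122 × 164 = 20008 ≡ 1 (mod 247)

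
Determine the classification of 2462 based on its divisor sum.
deficient

Proper divisors of 2462: sum = 1 + 2 + 1231 = 1234
Since 1234 < 2462, 2462 is deficient.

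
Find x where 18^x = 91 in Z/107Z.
41

Baby-step giant-step with step n = ⌈√107⌉ = 11.
Baby steps 18^j mod 107 (j:value) for j=0..10: 0:1, 1:18, 2:3, 3:54, 4:9, 5:55, 6:27, 7:58, 8:81, 9:67, 10:29.
Giant-step multiplier: 18^(-11) ≡ 18^(106-11) = 18^95 ≡ 74 (mod 107).
Giant steps γ_i = 91·74^i mod 107: γ_0=91, γ_1=100, γ_2=17, γ_3=81 (in table at j=8).
x = i·n + j = 3·11 + 8 = 41.
Check: 18^41 ≡ 91 (mod 107).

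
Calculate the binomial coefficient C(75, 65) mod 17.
0

Using Lucas' theorem:
Write n=75 and k=65 in base 17:
n in base 17: [4, 7]
k in base 17: [3, 14]
C(75,65) mod 17 = ∏ C(n_i, k_i) mod 17
Digit binomials (mod 17): C(4,3) = 4; C(7,14) = 0 (k_i > n_i)
Product: 4 × 0 = 0 ≡ 0 (mod 17)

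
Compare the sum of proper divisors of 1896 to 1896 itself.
abundant

Proper divisors of 1896: sum = 1 + 2 + 3 + 4 + 6 + 8 + 12 + 24 + 79 + 158 + 237 + 316 + 474 + 632 + 948 = 2904
Since 2904 > 1896, 1896 is abundant.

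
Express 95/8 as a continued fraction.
[11; 1, 7]

Euclidean algorithm steps:
95 = 11 × 8 + 7
8 = 1 × 7 + 1
7 = 7 × 1 + 0
Continued fraction: [11; 1, 7]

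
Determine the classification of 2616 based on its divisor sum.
abundant

Proper divisors of 2616: sum = 1 + 2 + 3 + 4 + 6 + 8 + 12 + 24 + 109 + 218 + 327 + 436 + 654 + 872 + 1308 = 3984
Since 3984 > 2616, 2616 is abundant.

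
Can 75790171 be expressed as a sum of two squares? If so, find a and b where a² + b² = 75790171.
Not possible

Factorization: 75790171 = 37 × 127^3
By Fermat: n is sum of two squares iff every prime p ≡ 3 (mod 4) appears to even power.
Prime(s) ≡ 3 (mod 4) with odd exponent: [(127, 3)]
Therefore 75790171 cannot be expressed as a² + b².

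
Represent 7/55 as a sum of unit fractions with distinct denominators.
1/8 + 1/440

Greedy algorithm:
7/55: ceiling(55/7) = 8, use 1/8
1/440: ceiling(440/1) = 440, use 1/440
Result: 7/55 = 1/8 + 1/440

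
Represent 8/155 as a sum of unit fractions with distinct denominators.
1/20 + 1/620

Greedy algorithm:
8/155: ceiling(155/8) = 20, use 1/20
1/620: ceiling(620/1) = 620, use 1/620
Result: 8/155 = 1/20 + 1/620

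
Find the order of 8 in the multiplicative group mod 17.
8

17 is prime, so ord(8) divides φ(17) = 16.
Divisors of 16: 1, 2, 4, 8, 16.
Repeated squaring: 8^1 ≡ 8, 8^2 ≡ 13, 8^4 ≡ 16, 8^8 ≡ 1, 8^16 ≡ 1 (mod 17).
Test 8^d mod 17 for each divisor d in increasing order:
8^1 ≡ 8
8^2 ≡ 13
8^4 ≡ 16
8^8 ≡ 1  ← first divisor giving 1
The order is 8.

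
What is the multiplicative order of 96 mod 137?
8

137 is prime, so ord(96) divides φ(137) = 136.
Divisors of 136: 1, 2, 4, 8, 17, 34, 68, 136.
Repeated squaring: 96^1 ≡ 96, 96^2 ≡ 37, 96^4 ≡ 136, 96^8 ≡ 1, 96^16 ≡ 1, 96^32 ≡ 1, 96^64 ≡ 1, 96^128 ≡ 1 (mod 137).
Test 96^d mod 137 for each divisor d in increasing order:
96^1 ≡ 96
96^2 ≡ 37
96^4 ≡ 136
96^8 ≡ 1  ← first divisor giving 1
The order is 8.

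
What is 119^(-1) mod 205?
174

gcd(119, 205) = 1, so the inverse exists.
Extended Euclidean algorithm on (205, 119):
205 = 1 × 119 + 86  ⟹  86 = (1)·205 + (-1)·119
119 = 1 × 86 + 33  ⟹  33 = (-1)·205 + (2)·119
86 = 2 × 33 + 20  ⟹  20 = (3)·205 + (-5)·119
33 = 1 × 20 + 13  ⟹  13 = (-4)·205 + (7)·119
20 = 1 × 13 + 7  ⟹  7 = (7)·205 + (-12)·119
13 = 1 × 7 + 6  ⟹  6 = (-11)·205 + (19)·119
7 = 1 × 6 + 1  ⟹  1 = (18)·205 + (-31)·119
So (-31)·119 ≡ 1 (mod 205), i.e. 119^(-1) ≡ -31 ≡ 174 (mod 205).
Check: 119 × 174 = 20706 ≡ 1 (mod 205)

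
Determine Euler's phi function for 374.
160

374 = 2 × 11 × 17
φ(n) = n × ∏(1 - 1/p) for each prime p dividing n
φ(374) = 374 × (1 - 1/2) × (1 - 1/11) × (1 - 1/17) = 160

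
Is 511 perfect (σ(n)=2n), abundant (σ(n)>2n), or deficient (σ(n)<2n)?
deficient

Proper divisors of 511: sum = 1 + 7 + 73 = 81
Since 81 < 511, 511 is deficient.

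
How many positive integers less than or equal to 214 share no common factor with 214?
106

214 = 2 × 107
φ(n) = n × ∏(1 - 1/p) for each prime p dividing n
φ(214) = 214 × (1 - 1/2) × (1 - 1/107) = 106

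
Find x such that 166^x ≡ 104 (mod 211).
189

Baby-step giant-step with step n = ⌈√211⌉ = 15.
Baby steps 166^j mod 211 (j:value) for j=0..14: 0:1, 1:166, 2:126, 3:27, 4:51, 5:26, 6:96, 7:111, 8:69, 9:60, 10:43, 11:175, 12:143, 13:106, 14:83.
Giant-step multiplier: 166^(-15) ≡ 166^(210-15) = 166^195 ≡ 67 (mod 211).
Giant steps γ_i = 104·67^i mod 211: γ_0=104, γ_1=5, γ_2=124, γ_3=79, γ_4=18, γ_5=151, γ_6=200, γ_7=107, γ_8=206, γ_9=87, γ_10=132, γ_11=193, γ_12=60 (in table at j=9).
x = i·n + j = 12·15 + 9 = 189.
Check: 166^189 ≡ 104 (mod 211).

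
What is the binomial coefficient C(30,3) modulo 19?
13

Using Lucas' theorem:
Write n=30 and k=3 in base 19:
n in base 19: [1, 11]
k in base 19: [0, 3]
C(30,3) mod 19 = ∏ C(n_i, k_i) mod 19
Digit binomials (mod 19): C(1,0) = 1; C(11,3) = 165 ≡ 13
Product: 1 × 13 = 13 ≡ 13 (mod 19)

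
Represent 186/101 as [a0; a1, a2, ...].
[1; 1, 5, 3, 5]

Euclidean algorithm steps:
186 = 1 × 101 + 85
101 = 1 × 85 + 16
85 = 5 × 16 + 5
16 = 3 × 5 + 1
5 = 5 × 1 + 0
Continued fraction: [1; 1, 5, 3, 5]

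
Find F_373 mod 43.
24

Matrix identity: Q^n = [[F_(n+1), F_n], [F_n, F_(n-1)]] with Q = [[1,1],[1,0]].
n = 373 = 101110101₂. Square-and-multiply, entries mod 43:
Q^1 = [[1,1],[1,0]]
Q^2 = (Q^1)² = [[2,1],[1,1]]
Q^5 = (Q^2)²·Q = [[8,5],[5,3]]
Q^11 = (Q^5)²·Q = [[15,3],[3,12]]
Q^23 = (Q^11)²·Q = [[14,19],[19,38]]
Q^46 = (Q^23)² = [[41,42],[42,42]]
Q^93 = (Q^46)²·Q = [[8,5],[5,3]]
Q^186 = (Q^93)² = [[3,12],[12,34]]
Q^373 = (Q^186)²·Q = [[38,24],[24,14]]
F_373 mod 43 = Q^373[0][1] = 24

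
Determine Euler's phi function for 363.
220

363 = 3 × 11^2
φ(n) = n × ∏(1 - 1/p) for each prime p dividing n
φ(363) = 363 × (1 - 1/3) × (1 - 1/11) = 220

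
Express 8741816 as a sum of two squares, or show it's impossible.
Not possible

Factorization: 8741816 = 2^3 × 103^3
By Fermat: n is sum of two squares iff every prime p ≡ 3 (mod 4) appears to even power.
Prime(s) ≡ 3 (mod 4) with odd exponent: [(103, 3)]
Therefore 8741816 cannot be expressed as a² + b².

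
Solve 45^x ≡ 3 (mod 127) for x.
17

Baby-step giant-step with step n = ⌈√127⌉ = 12.
Baby steps 45^j mod 127 (j:value) for j=0..11: 0:1, 1:45, 2:120, 3:66, 4:49, 5:46, 6:38, 7:59, 8:115, 9:95, 10:84, 11:97.
Giant-step multiplier: 45^(-12) ≡ 45^(126-12) = 45^114 ≡ 100 (mod 127).
Giant steps γ_i = 3·100^i mod 127: γ_0=3, γ_1=46 (in table at j=5).
x = i·n + j = 1·12 + 5 = 17.
Check: 45^17 ≡ 3 (mod 127).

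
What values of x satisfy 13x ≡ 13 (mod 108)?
x ≡ 1 (mod 108)

gcd(13, 108) = 1, which divides 13, so solutions exist.
Find 13^(-1) mod 108 by the extended Euclidean algorithm:
108 = 8 × 13 + 4  ⟹  4 = (1)·108 + (-8)·13
13 = 3 × 4 + 1  ⟹  1 = (-3)·108 + (25)·13
So (25)·13 ≡ 1 (mod 108), i.e. 13^(-1) ≡ 25 (mod 108).
x ≡ 25 × 13 = 325 ≡ 1 (mod 108).
Check: 13 × 1 = 13 ≡ 13 (mod 108).
Unique solution: x ≡ 1 (mod 108)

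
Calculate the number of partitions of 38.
26015

p(n) counts ways to write n as a sum of positive integers (order ignored).
Euler's pentagonal recurrence: p(k) = p(k-1) + p(k-2) - p(k-5) - p(k-7) + p(k-12) + p(k-15) - ... (offsets j(3j∓1)/2, signs ++--, p(0)=1, p(<0)=0).
DP table for k = 0..37: p(0)=1, p(1)=1, p(2)=2, p(3)=3, p(4)=5, p(5)=7, p(6)=11, p(7)=15, p(8)=22, p(9)=30, p(10)=42, p(11)=56, p(12)=77, p(13)=101, p(14)=135, p(15)=176, p(16)=231, p(17)=297, p(18)=385, p(19)=490, p(20)=627, p(21)=792, p(22)=1002, p(23)=1255, p(24)=1575, p(25)=1958, p(26)=2436, p(27)=3010, p(28)=3718, p(29)=4565, p(30)=5604, p(31)=6842, p(32)=8349, p(33)=10143, p(34)=12310, p(35)=14883, p(36)=17977, p(37)=21637.
Final step: p(38) = p(37) + p(36) - p(33) - p(31) + p(26) + p(23) - p(16) - p(12) + p(3)
= 21637 + 17977 - 10143 - 6842 + 2436 + 1255 - 231 - 77 + 3
= 26015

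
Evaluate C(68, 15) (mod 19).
0

Using Lucas' theorem:
Write n=68 and k=15 in base 19:
n in base 19: [3, 11]
k in base 19: [0, 15]
C(68,15) mod 19 = ∏ C(n_i, k_i) mod 19
Digit binomials (mod 19): C(3,0) = 1; C(11,15) = 0 (k_i > n_i)
Product: 1 × 0 = 0 ≡ 0 (mod 19)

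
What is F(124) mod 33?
3

Matrix identity: Q^n = [[F_(n+1), F_n], [F_n, F_(n-1)]] with Q = [[1,1],[1,0]].
n = 124 = 1111100₂. Square-and-multiply, entries mod 33:
Q^1 = [[1,1],[1,0]]
Q^3 = (Q^1)²·Q = [[3,2],[2,1]]
Q^7 = (Q^3)²·Q = [[21,13],[13,8]]
Q^15 = (Q^7)²·Q = [[30,16],[16,14]]
Q^31 = (Q^15)²·Q = [[12,1],[1,11]]
Q^62 = (Q^31)² = [[13,23],[23,23]]
Q^124 = (Q^62)² = [[5,3],[3,2]]
F_124 mod 33 = Q^124[0][1] = 3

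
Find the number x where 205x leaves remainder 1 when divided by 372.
49

gcd(205, 372) = 1, so the inverse exists.
Extended Euclidean algorithm on (372, 205):
372 = 1 × 205 + 167  ⟹  167 = (1)·372 + (-1)·205
205 = 1 × 167 + 38  ⟹  38 = (-1)·372 + (2)·205
167 = 4 × 38 + 15  ⟹  15 = (5)·372 + (-9)·205
38 = 2 × 15 + 8  ⟹  8 = (-11)·372 + (20)·205
15 = 1 × 8 + 7  ⟹  7 = (16)·372 + (-29)·205
8 = 1 × 7 + 1  ⟹  1 = (-27)·372 + (49)·205
So (49)·205 ≡ 1 (mod 372), i.e. 205^(-1) ≡ 49 (mod 372).
Check: 205 × 49 = 10045 ≡ 1 (mod 372)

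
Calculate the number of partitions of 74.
7089500

p(n) counts ways to write n as a sum of positive integers (order ignored).
Euler's pentagonal recurrence: p(k) = p(k-1) + p(k-2) - p(k-5) - p(k-7) + p(k-12) + p(k-15) - ... (offsets j(3j∓1)/2, signs ++--, p(0)=1, p(<0)=0).
DP table for k = 0..73: p(0)=1, p(1)=1, p(2)=2, p(3)=3, p(4)=5, p(5)=7, p(6)=11, p(7)=15, p(8)=22, p(9)=30, p(10)=42, p(11)=56, p(12)=77, p(13)=101, p(14)=135, p(15)=176, p(16)=231, p(17)=297, p(18)=385, p(19)=490, p(20)=627, p(21)=792, p(22)=1002, p(23)=1255, p(24)=1575, p(25)=1958, p(26)=2436, p(27)=3010, p(28)=3718, p(29)=4565, p(30)=5604, p(31)=6842, p(32)=8349, p(33)=10143, p(34)=12310, p(35)=14883, p(36)=17977, p(37)=21637, p(38)=26015, p(39)=31185, p(40)=37338, p(41)=44583, p(42)=53174, p(43)=63261, p(44)=75175, p(45)=89134, p(46)=105558, p(47)=124754, p(48)=147273, p(49)=173525, p(50)=204226, p(51)=239943, p(52)=281589, p(53)=329931, p(54)=386155, p(55)=451276, p(56)=526823, p(57)=614154, p(58)=715220, p(59)=831820, p(60)=966467, p(61)=1121505, p(62)=1300156, p(63)=1505499, p(64)=1741630, p(65)=2012558, p(66)=2323520, p(67)=2679689, p(68)=3087735, p(69)=3554345, p(70)=4087968, p(71)=4697205, p(72)=5392783, p(73)=6185689.
Final step: p(74) = p(73) + p(72) - p(69) - p(67) + p(62) + p(59) - p(52) - p(48) + p(39) + p(34) - p(23) - p(17) + p(4)
= 6185689 + 5392783 - 3554345 - 2679689 + 1300156 + 831820 - 281589 - 147273 + 31185 + 12310 - 1255 - 297 + 5
= 7089500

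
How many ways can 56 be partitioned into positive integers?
526823

p(n) counts ways to write n as a sum of positive integers (order ignored).
Euler's pentagonal recurrence: p(k) = p(k-1) + p(k-2) - p(k-5) - p(k-7) + p(k-12) + p(k-15) - ... (offsets j(3j∓1)/2, signs ++--, p(0)=1, p(<0)=0).
DP table for k = 0..55: p(0)=1, p(1)=1, p(2)=2, p(3)=3, p(4)=5, p(5)=7, p(6)=11, p(7)=15, p(8)=22, p(9)=30, p(10)=42, p(11)=56, p(12)=77, p(13)=101, p(14)=135, p(15)=176, p(16)=231, p(17)=297, p(18)=385, p(19)=490, p(20)=627, p(21)=792, p(22)=1002, p(23)=1255, p(24)=1575, p(25)=1958, p(26)=2436, p(27)=3010, p(28)=3718, p(29)=4565, p(30)=5604, p(31)=6842, p(32)=8349, p(33)=10143, p(34)=12310, p(35)=14883, p(36)=17977, p(37)=21637, p(38)=26015, p(39)=31185, p(40)=37338, p(41)=44583, p(42)=53174, p(43)=63261, p(44)=75175, p(45)=89134, p(46)=105558, p(47)=124754, p(48)=147273, p(49)=173525, p(50)=204226, p(51)=239943, p(52)=281589, p(53)=329931, p(54)=386155, p(55)=451276.
Final step: p(56) = p(55) + p(54) - p(51) - p(49) + p(44) + p(41) - p(34) - p(30) + p(21) + p(16) - p(5)
= 451276 + 386155 - 239943 - 173525 + 75175 + 44583 - 12310 - 5604 + 792 + 231 - 7
= 526823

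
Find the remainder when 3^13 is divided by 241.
108

Repeated squaring. Binary of 13 = 1101.
3^1 ≡ 3 (mod 241); 3^2 ≡ 9 (mod 241); 3^4 ≡ 81 (mod 241); 3^8 ≡ 54 (mod 241)
3^13 = 3^1 × 3^4 × 3^8 ≡ 108 (mod 241)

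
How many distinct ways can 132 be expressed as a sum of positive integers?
6620830889

p(n) counts ways to write n as a sum of positive integers (order ignored).
Euler's pentagonal recurrence: p(k) = p(k-1) + p(k-2) - p(k-5) - p(k-7) + p(k-12) + p(k-15) - ... (offsets j(3j∓1)/2, signs ++--, p(0)=1, p(<0)=0).
DP table for k = 0..131: p(0)=1, p(1)=1, p(2)=2, p(3)=3, p(4)=5, p(5)=7, p(6)=11, p(7)=15, p(8)=22, p(9)=30, p(10)=42, p(11)=56, p(12)=77, p(13)=101, p(14)=135, p(15)=176, p(16)=231, p(17)=297, p(18)=385, p(19)=490, p(20)=627, p(21)=792, p(22)=1002, p(23)=1255, p(24)=1575, p(25)=1958, p(26)=2436, p(27)=3010, p(28)=3718, p(29)=4565, p(30)=5604, p(31)=6842, p(32)=8349, p(33)=10143, p(34)=12310, p(35)=14883, p(36)=17977, p(37)=21637, p(38)=26015, p(39)=31185, p(40)=37338, p(41)=44583, p(42)=53174, p(43)=63261, p(44)=75175, p(45)=89134, p(46)=105558, p(47)=124754, p(48)=147273, p(49)=173525, p(50)=204226, p(51)=239943, p(52)=281589, p(53)=329931, p(54)=386155, p(55)=451276, p(56)=526823, p(57)=614154, p(58)=715220, p(59)=831820, p(60)=966467, p(61)=1121505, p(62)=1300156, p(63)=1505499, p(64)=1741630, p(65)=2012558, p(66)=2323520, p(67)=2679689, p(68)=3087735, p(69)=3554345, p(70)=4087968, p(71)=4697205, p(72)=5392783, p(73)=6185689, p(74)=7089500, p(75)=8118264, p(76)=9289091, p(77)=10619863, p(78)=12132164, p(79)=13848650, p(80)=15796476, p(81)=18004327, p(82)=20506255, p(83)=23338469, p(84)=26543660, p(85)=30167357, p(86)=34262962, p(87)=38887673, p(88)=44108109, p(89)=49995925, p(90)=56634173, p(91)=64112359, p(92)=72533807, p(93)=82010177, p(94)=92669720, p(95)=104651419, p(96)=118114304, p(97)=133230930, p(98)=150198136, p(99)=169229875, p(100)=190569292, p(101)=214481126, p(102)=241265379, p(103)=271248950, p(104)=304801365, p(105)=342325709, p(106)=384276336, p(107)=431149389, p(108)=483502844, p(109)=541946240, p(110)=607163746, p(111)=679903203, p(112)=761002156, p(113)=851376628, p(114)=952050665, p(115)=1064144451, p(116)=1188908248, p(117)=1327710076, p(118)=1482074143, p(119)=1653668665, p(120)=1844349560, p(121)=2056148051, p(122)=2291320912, p(123)=2552338241, p(124)=2841940500, p(125)=3163127352, p(126)=3519222692, p(127)=3913864295, p(128)=4351078600, p(129)=4835271870, p(130)=5371315400, p(131)=5964539504.
Final step: p(132) = p(131) + p(130) - p(127) - p(125) + p(120) + p(117) - p(110) - p(106) + p(97) + p(92) - p(81) - p(75) + p(62) + p(55) - p(40) - p(32) + p(15) + p(6)
= 5964539504 + 5371315400 - 3913864295 - 3163127352 + 1844349560 + 1327710076 - 607163746 - 384276336 + 133230930 + 72533807 - 18004327 - 8118264 + 1300156 + 451276 - 37338 - 8349 + 176 + 11
= 6620830889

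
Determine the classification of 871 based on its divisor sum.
deficient

Proper divisors of 871: sum = 1 + 13 + 67 = 81
Since 81 < 871, 871 is deficient.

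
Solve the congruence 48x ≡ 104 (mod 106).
x ≡ 11 (mod 53)

gcd(48, 106) = 2, which divides 104, so solutions exist.
Divide through by 2: 24x ≡ 52 (mod 53).
Find 24^(-1) mod 53 by the extended Euclidean algorithm:
53 = 2 × 24 + 5  ⟹  5 = (1)·53 + (-2)·24
24 = 4 × 5 + 4  ⟹  4 = (-4)·53 + (9)·24
5 = 1 × 4 + 1  ⟹  1 = (5)·53 + (-11)·24
So (-11)·24 ≡ 1 (mod 53), i.e. 24^(-1) ≡ -11 ≡ 42 (mod 53).
x ≡ 42 × 52 = 2184 ≡ 11 (mod 53).
Check: 48 × 11 = 528 ≡ 104 (mod 106).
x ≡ 11 (mod 53), giving 2 solutions mod 106.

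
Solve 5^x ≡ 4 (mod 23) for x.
4

Baby-step giant-step with step n = ⌈√23⌉ = 5.
Baby steps 5^j mod 23 (j:value) for j=0..4: 0:1, 1:5, 2:2, 3:10, 4:4.
h = 4 is already in the table at j=4, so x = 4.
Check: 5^4 ≡ 4 (mod 23).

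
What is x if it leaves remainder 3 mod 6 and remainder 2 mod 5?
27

Using Chinese Remainder Theorem:
M = 6 × 5 = 30
M1 = 5, M2 = 6
y1 = 5^(-1) mod 6 = 5
y2 = 6^(-1) mod 5 = 1
x = (3×5×5 + 2×6×1) mod 30 = 27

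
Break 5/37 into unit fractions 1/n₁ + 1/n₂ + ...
1/8 + 1/99 + 1/29304

Greedy algorithm:
5/37: ceiling(37/5) = 8, use 1/8
3/296: ceiling(296/3) = 99, use 1/99
1/29304: ceiling(29304/1) = 29304, use 1/29304
Result: 5/37 = 1/8 + 1/99 + 1/29304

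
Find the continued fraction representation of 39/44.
[0; 1, 7, 1, 4]

Euclidean algorithm steps:
39 = 0 × 44 + 39
44 = 1 × 39 + 5
39 = 7 × 5 + 4
5 = 1 × 4 + 1
4 = 4 × 1 + 0
Continued fraction: [0; 1, 7, 1, 4]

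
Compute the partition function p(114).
952050665

p(n) counts ways to write n as a sum of positive integers (order ignored).
Euler's pentagonal recurrence: p(k) = p(k-1) + p(k-2) - p(k-5) - p(k-7) + p(k-12) + p(k-15) - ... (offsets j(3j∓1)/2, signs ++--, p(0)=1, p(<0)=0).
DP table for k = 0..113: p(0)=1, p(1)=1, p(2)=2, p(3)=3, p(4)=5, p(5)=7, p(6)=11, p(7)=15, p(8)=22, p(9)=30, p(10)=42, p(11)=56, p(12)=77, p(13)=101, p(14)=135, p(15)=176, p(16)=231, p(17)=297, p(18)=385, p(19)=490, p(20)=627, p(21)=792, p(22)=1002, p(23)=1255, p(24)=1575, p(25)=1958, p(26)=2436, p(27)=3010, p(28)=3718, p(29)=4565, p(30)=5604, p(31)=6842, p(32)=8349, p(33)=10143, p(34)=12310, p(35)=14883, p(36)=17977, p(37)=21637, p(38)=26015, p(39)=31185, p(40)=37338, p(41)=44583, p(42)=53174, p(43)=63261, p(44)=75175, p(45)=89134, p(46)=105558, p(47)=124754, p(48)=147273, p(49)=173525, p(50)=204226, p(51)=239943, p(52)=281589, p(53)=329931, p(54)=386155, p(55)=451276, p(56)=526823, p(57)=614154, p(58)=715220, p(59)=831820, p(60)=966467, p(61)=1121505, p(62)=1300156, p(63)=1505499, p(64)=1741630, p(65)=2012558, p(66)=2323520, p(67)=2679689, p(68)=3087735, p(69)=3554345, p(70)=4087968, p(71)=4697205, p(72)=5392783, p(73)=6185689, p(74)=7089500, p(75)=8118264, p(76)=9289091, p(77)=10619863, p(78)=12132164, p(79)=13848650, p(80)=15796476, p(81)=18004327, p(82)=20506255, p(83)=23338469, p(84)=26543660, p(85)=30167357, p(86)=34262962, p(87)=38887673, p(88)=44108109, p(89)=49995925, p(90)=56634173, p(91)=64112359, p(92)=72533807, p(93)=82010177, p(94)=92669720, p(95)=104651419, p(96)=118114304, p(97)=133230930, p(98)=150198136, p(99)=169229875, p(100)=190569292, p(101)=214481126, p(102)=241265379, p(103)=271248950, p(104)=304801365, p(105)=342325709, p(106)=384276336, p(107)=431149389, p(108)=483502844, p(109)=541946240, p(110)=607163746, p(111)=679903203, p(112)=761002156, p(113)=851376628.
Final step: p(114) = p(113) + p(112) - p(109) - p(107) + p(102) + p(99) - p(92) - p(88) + p(79) + p(74) - p(63) - p(57) + p(44) + p(37) - p(22) - p(14)
= 851376628 + 761002156 - 541946240 - 431149389 + 241265379 + 169229875 - 72533807 - 44108109 + 13848650 + 7089500 - 1505499 - 614154 + 75175 + 21637 - 1002 - 135
= 952050665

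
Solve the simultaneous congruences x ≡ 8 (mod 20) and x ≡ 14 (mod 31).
448

Using Chinese Remainder Theorem:
M = 20 × 31 = 620
M1 = 31, M2 = 20
y1 = 31^(-1) mod 20 = 11
y2 = 20^(-1) mod 31 = 14
x = (8×31×11 + 14×20×14) mod 620 = 448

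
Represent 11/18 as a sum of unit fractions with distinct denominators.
1/2 + 1/9

Greedy algorithm:
11/18: ceiling(18/11) = 2, use 1/2
1/9: ceiling(9/1) = 9, use 1/9
Result: 11/18 = 1/2 + 1/9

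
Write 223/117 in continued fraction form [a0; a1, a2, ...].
[1; 1, 9, 1, 1, 1, 3]

Euclidean algorithm steps:
223 = 1 × 117 + 106
117 = 1 × 106 + 11
106 = 9 × 11 + 7
11 = 1 × 7 + 4
7 = 1 × 4 + 3
4 = 1 × 3 + 1
3 = 3 × 1 + 0
Continued fraction: [1; 1, 9, 1, 1, 1, 3]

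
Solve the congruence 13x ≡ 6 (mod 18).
x ≡ 6 (mod 18)

gcd(13, 18) = 1, which divides 6, so solutions exist.
Find 13^(-1) mod 18 by the extended Euclidean algorithm:
18 = 1 × 13 + 5  ⟹  5 = (1)·18 + (-1)·13
13 = 2 × 5 + 3  ⟹  3 = (-2)·18 + (3)·13
5 = 1 × 3 + 2  ⟹  2 = (3)·18 + (-4)·13
3 = 1 × 2 + 1  ⟹  1 = (-5)·18 + (7)·13
So (7)·13 ≡ 1 (mod 18), i.e. 13^(-1) ≡ 7 (mod 18).
x ≡ 7 × 6 = 42 ≡ 6 (mod 18).
Check: 13 × 6 = 78 ≡ 6 (mod 18).
Unique solution: x ≡ 6 (mod 18)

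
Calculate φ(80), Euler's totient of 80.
32

80 = 2^4 × 5
φ(n) = n × ∏(1 - 1/p) for each prime p dividing n
φ(80) = 80 × (1 - 1/2) × (1 - 1/5) = 32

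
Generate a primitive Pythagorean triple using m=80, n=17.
(6111, 2720, 6689)

Euclid's formula: a = m² - n², b = 2mn, c = m² + n²
m = 80, n = 17
a = 80² - 17² = 6400 - 289 = 6111
b = 2 × 80 × 17 = 2720
c = 80² + 17² = 6400 + 289 = 6689
Verification: 6111² + 2720² = 37344321 + 7398400 = 44742721 = 6689² ✓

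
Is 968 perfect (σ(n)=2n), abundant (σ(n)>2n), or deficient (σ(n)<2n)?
abundant

Proper divisors of 968: sum = 1 + 2 + 4 + 8 + 11 + 22 + 44 + 88 + 121 + 242 + 484 = 1027
Since 1027 > 968, 968 is abundant.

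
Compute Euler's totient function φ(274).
136

274 = 2 × 137
φ(n) = n × ∏(1 - 1/p) for each prime p dividing n
φ(274) = 274 × (1 - 1/2) × (1 - 1/137) = 136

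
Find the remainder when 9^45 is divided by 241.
177

Repeated squaring. Binary of 45 = 101101.
9^1 ≡ 9 (mod 241); 9^2 ≡ 81 (mod 241); 9^4 ≡ 54 (mod 241); 9^8 ≡ 24 (mod 241); 9^16 ≡ 94 (mod 241); 9^32 ≡ 160 (mod 241)
9^45 = 9^1 × 9^4 × 9^8 × 9^32 ≡ 177 (mod 241)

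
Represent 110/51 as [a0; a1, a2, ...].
[2; 6, 2, 1, 2]

Euclidean algorithm steps:
110 = 2 × 51 + 8
51 = 6 × 8 + 3
8 = 2 × 3 + 2
3 = 1 × 2 + 1
2 = 2 × 1 + 0
Continued fraction: [2; 6, 2, 1, 2]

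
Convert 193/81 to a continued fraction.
[2; 2, 1, 1, 1, 1, 2, 2]

Euclidean algorithm steps:
193 = 2 × 81 + 31
81 = 2 × 31 + 19
31 = 1 × 19 + 12
19 = 1 × 12 + 7
12 = 1 × 7 + 5
7 = 1 × 5 + 2
5 = 2 × 2 + 1
2 = 2 × 1 + 0
Continued fraction: [2; 2, 1, 1, 1, 1, 2, 2]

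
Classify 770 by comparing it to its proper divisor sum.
abundant

Proper divisors of 770: sum = 1 + 2 + 5 + 7 + 10 + 11 + 14 + 22 + 35 + 55 + 70 + 77 + 110 + 154 + 385 = 958
Since 958 > 770, 770 is abundant.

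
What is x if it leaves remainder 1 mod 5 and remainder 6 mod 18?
6

Using Chinese Remainder Theorem:
M = 5 × 18 = 90
M1 = 18, M2 = 5
y1 = 18^(-1) mod 5 = 2
y2 = 5^(-1) mod 18 = 11
x = (1×18×2 + 6×5×11) mod 90 = 6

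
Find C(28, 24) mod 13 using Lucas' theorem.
0

Using Lucas' theorem:
Write n=28 and k=24 in base 13:
n in base 13: [2, 2]
k in base 13: [1, 11]
C(28,24) mod 13 = ∏ C(n_i, k_i) mod 13
Digit binomials (mod 13): C(2,1) = 2; C(2,11) = 0 (k_i > n_i)
Product: 2 × 0 = 0 ≡ 0 (mod 13)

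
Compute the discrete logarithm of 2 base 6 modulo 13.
5

Baby-step giant-step with step n = ⌈√13⌉ = 4.
Baby steps 6^j mod 13 (j:value) for j=0..3: 0:1, 1:6, 2:10, 3:8.
Giant-step multiplier: 6^(-4) ≡ 6^(12-4) = 6^8 ≡ 3 (mod 13).
Giant steps γ_i = 2·3^i mod 13: γ_0=2, γ_1=6 (in table at j=1).
x = i·n + j = 1·4 + 1 = 5.
Check: 6^5 ≡ 2 (mod 13).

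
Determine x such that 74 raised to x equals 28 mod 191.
101

Baby-step giant-step with step n = ⌈√191⌉ = 14.
Baby steps 74^j mod 191 (j:value) for j=0..13: 0:1, 1:74, 2:128, 3:113, 4:149, 5:139, 6:163, 7:29, 8:45, 9:83, 10:30, 11:119, 12:20, 13:143.
Giant-step multiplier: 74^(-14) ≡ 74^(190-14) = 74^176 ≡ 129 (mod 191).
Giant steps γ_i = 28·129^i mod 191: γ_0=28, γ_1=174, γ_2=99, γ_3=165, γ_4=84, γ_5=140, γ_6=106, γ_7=113 (in table at j=3).
x = i·n + j = 7·14 + 3 = 101.
Check: 74^101 ≡ 28 (mod 191).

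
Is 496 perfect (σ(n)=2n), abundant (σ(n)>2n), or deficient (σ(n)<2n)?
perfect

Proper divisors of 496: sum = 1 + 2 + 4 + 8 + 16 + 31 + 62 + 124 + 248 = 496
Since 496 = 496, 496 is perfect.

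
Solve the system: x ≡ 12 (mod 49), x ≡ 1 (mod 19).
894

Using Chinese Remainder Theorem:
M = 49 × 19 = 931
M1 = 19, M2 = 49
y1 = 19^(-1) mod 49 = 31
y2 = 49^(-1) mod 19 = 7
x = (12×19×31 + 1×49×7) mod 931 = 894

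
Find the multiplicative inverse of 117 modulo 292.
5

gcd(117, 292) = 1, so the inverse exists.
Extended Euclidean algorithm on (292, 117):
292 = 2 × 117 + 58  ⟹  58 = (1)·292 + (-2)·117
117 = 2 × 58 + 1  ⟹  1 = (-2)·292 + (5)·117
So (5)·117 ≡ 1 (mod 292), i.e. 117^(-1) ≡ 5 (mod 292).
Check: 117 × 5 = 585 ≡ 1 (mod 292)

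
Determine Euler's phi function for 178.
88

178 = 2 × 89
φ(n) = n × ∏(1 - 1/p) for each prime p dividing n
φ(178) = 178 × (1 - 1/2) × (1 - 1/89) = 88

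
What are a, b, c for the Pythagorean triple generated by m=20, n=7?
(351, 280, 449)

Euclid's formula: a = m² - n², b = 2mn, c = m² + n²
m = 20, n = 7
a = 20² - 7² = 400 - 49 = 351
b = 2 × 20 × 7 = 280
c = 20² + 7² = 400 + 49 = 449
Verification: 351² + 280² = 123201 + 78400 = 201601 = 449² ✓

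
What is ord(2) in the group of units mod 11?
10

11 is prime, so ord(2) divides φ(11) = 10.
Divisors of 10: 1, 2, 5, 10.
Repeated squaring: 2^1 ≡ 2, 2^2 ≡ 4, 2^4 ≡ 5, 2^8 ≡ 3 (mod 11).
Test 2^d mod 11 for each divisor d in increasing order:
2^1 ≡ 2
2^2 ≡ 4
2^5 = 2^4·2^1 ≡ 10
2^10 = 2^8·2^2 ≡ 1  ← first divisor giving 1
The order is 10.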